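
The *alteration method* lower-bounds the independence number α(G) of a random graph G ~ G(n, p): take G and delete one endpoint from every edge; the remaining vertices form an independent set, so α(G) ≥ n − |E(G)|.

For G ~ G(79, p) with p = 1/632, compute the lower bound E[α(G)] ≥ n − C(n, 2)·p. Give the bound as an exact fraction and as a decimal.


E[|E(G)|] = C(79, 2)·p = 3081 · (1/632) = 39/8.
E[α(G)] ≥ n − E[|E(G)|] = 79 − 39/8 = 593/8.
Numerically: ≈ 74.1250.
(This is only a lower bound; the true E[α(G)] may be larger.)

E[α(G)] ≥ 593/8 ≈ 74.1250.


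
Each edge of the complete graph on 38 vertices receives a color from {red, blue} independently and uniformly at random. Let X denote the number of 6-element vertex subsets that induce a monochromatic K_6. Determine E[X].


Let X = Σ_S X_S over the C(38, 6) = 2760681 subsets S of size 6, where X_S = 1 if the K_6 on S is monochromatic.
For a fixed S, the K_6 on S has C(6, 2) = 15 edges. P[all 15 edges red] = (1/2)^15, and likewise for blue, so P[monochromatic] = 2·(1/2)^15 = 2^{1 − 15} = 1/16384.
Summing: E[X] = C(38, 6) · 2^{1 − 15} = 2760681 · 1/16384 = 2760681/16384.
Numerically: E[X] ≈ 168.499.

E[X] = C(38,6)·2^(1−C(6,2)) = 2760681/16384 ≈ 168.499.


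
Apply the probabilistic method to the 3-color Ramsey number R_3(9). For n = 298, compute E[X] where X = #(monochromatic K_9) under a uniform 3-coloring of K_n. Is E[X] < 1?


E[X] = C(298, 9) · 3^{1 − 36} = 45207677551849890 · 3^{−35} = 45207677551849890/50031545098999707.
As a reduced fraction: E[X] = 15069225850616630/16677181699666569 ≈ 0.903583.
Is E[X] < 1? YES.
Since E[X] < 1, there exists a 3-coloring of K_{298} with no monochromatic K_9; hence R_3(9) > 298.

E[X] = 15069225850616630/16677181699666569 ≈ 0.903583; E[X] < 1, so R_3(9) > 298.


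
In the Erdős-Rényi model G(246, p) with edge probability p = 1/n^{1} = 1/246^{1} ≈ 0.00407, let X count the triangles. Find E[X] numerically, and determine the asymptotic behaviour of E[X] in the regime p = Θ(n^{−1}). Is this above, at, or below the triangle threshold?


Number of potential triangles: C(246, 3) = 2450980.
Each occurs with probability p³ ≈ (0.00407)³ ≈ 6.71730e-08.
By linearity: E[X] = C(246, 3)·p³ ≈ 2450980 · 6.71730e-08 ≈ 0.165.
Here α = 1, so p = 1/n is exactly at the triangle threshold p ~ 1/n. Asymptotically E[X] → c³/6 = 1³/6 = 1/6 ≈ 0.167, a bounded constant. In this regime the triangle count is asymptotically Poisson(c³/6).

E[X] ≈ 0.165; in regime p = Θ(1/n^{1}) E[X] stays bounded (at the triangle threshold p ~ 1/n).


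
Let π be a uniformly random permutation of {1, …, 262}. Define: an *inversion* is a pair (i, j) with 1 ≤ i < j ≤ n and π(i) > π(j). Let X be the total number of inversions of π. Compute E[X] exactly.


Write X = Σ X_I over the C(262, 2) = 34191 pairs i < j, with X_I the indicator of one inversion.
There are 34191 indicators.
For each fixed pair i < j, the values π(i) and π(j) are two distinct elements of {1, …, 262} in uniformly random order; by symmetry P[π(i) > π(j)] = 1/2.
By linearity: E[X] = 34191 · (1/2) = C(262, 2) · (1/2) = 34191/2 = 34191/2 ≈ 17095.500.

E[X] = 34191/2 = 17095.500.


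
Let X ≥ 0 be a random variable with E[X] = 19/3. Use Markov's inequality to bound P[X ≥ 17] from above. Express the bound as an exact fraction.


μ = E[X] = 19/3, a = 17.
Markov: P[X ≥ 17] ≤ μ/a = (19/3)/17 = 19/51.
Numerically: ≈ 0.373.
(Since a = 17 > μ = 6.333, the bound 19/51 is < 1 and informative.)

P[X ≥ 17] ≤ 19/51 ≈ 0.373.


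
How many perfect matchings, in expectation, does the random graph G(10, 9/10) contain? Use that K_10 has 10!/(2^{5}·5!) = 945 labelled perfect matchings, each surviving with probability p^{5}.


K_10 has 10!/(2^{5}·5!) = 945 labelled perfect matchings.
For each such perfect matching H, let X_H = 1 if all 5 edges of H are present in G. Then P[X_H = 1] = p^{5} = (9/10)^{5} = 59049/100000.
Summing the indicators: E[X] = Σ_H E[X_H] = 945 · p^{5} = 945 · 59049/100000 = 11160261/20000.
Numerically: E[X] ≈ 558.013.

E[X] = 945 · (9/10)^{5} = 11160261/20000 ≈ 558.013.


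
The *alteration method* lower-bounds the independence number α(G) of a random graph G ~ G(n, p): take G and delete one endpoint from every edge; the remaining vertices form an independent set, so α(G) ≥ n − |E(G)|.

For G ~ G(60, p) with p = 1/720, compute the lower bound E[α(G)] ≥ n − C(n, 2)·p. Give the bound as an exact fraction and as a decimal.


E[|E(G)|] = C(60, 2)·p = 1770 · (1/720) = 59/24.
E[α(G)] ≥ n − E[|E(G)|] = 60 − 59/24 = 1381/24.
Numerically: ≈ 57.54167.
(This is only a lower bound; the true E[α(G)] may be larger.)

E[α(G)] ≥ 1381/24 ≈ 57.54167.


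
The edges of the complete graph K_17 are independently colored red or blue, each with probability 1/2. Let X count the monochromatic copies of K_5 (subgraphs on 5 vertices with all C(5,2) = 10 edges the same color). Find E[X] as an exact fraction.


Let X = Σ_S X_S over the C(17, 5) = 6188 subsets S of size 5, where X_S = 1 if the K_5 on S is monochromatic.
For a fixed S, the K_5 on S has C(5, 2) = 10 edges. P[all 10 edges red] = (1/2)^10, and likewise for blue, so P[monochromatic] = 2·(1/2)^10 = 2^{1 − 10} = 1/512.
By linearity of expectation: E[X] = C(17, 5) · 2^{1 − 10} = 6188 · 1/512 = 1547/128.
Numerically: E[X] ≈ 12.0859.

E[X] = C(17,5)·2^(1−C(5,2)) = 1547/128 ≈ 12.0859.


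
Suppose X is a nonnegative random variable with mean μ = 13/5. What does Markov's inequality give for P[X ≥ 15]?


μ = E[X] = 13/5, a = 15.
Markov: P[X ≥ 15] ≤ μ/a = (13/5)/15 = 13/75.
Numerically: ≈ 0.17333.
(Since a = 15 > μ = 2.60000, the bound 13/75 is < 1 and informative.)

P[X ≥ 15] ≤ 13/75 ≈ 0.17333.


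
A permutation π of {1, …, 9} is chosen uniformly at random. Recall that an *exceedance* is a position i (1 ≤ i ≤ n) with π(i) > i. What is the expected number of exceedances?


Write X = Σ_{i=1}^{9} X_i, where X_i = 1_{π(i) > i}.
For each fixed i, π(i) is uniform over {1, …, 9} (marginal of a uniform permutation), so P[π(i) > i] = (n − i)/n. Summing: Σ_{i=1}^{9} (n − i)/n = (0 + 1 + … + 8)/9 = 9(9 − 1)/(2·9) = (9 − 1)/2.
Hence E[X] = Σ_{i=1}^{9} (9 − i)/9 = 4 ≈ 4.000.

E[X] = 4 = 4.000.


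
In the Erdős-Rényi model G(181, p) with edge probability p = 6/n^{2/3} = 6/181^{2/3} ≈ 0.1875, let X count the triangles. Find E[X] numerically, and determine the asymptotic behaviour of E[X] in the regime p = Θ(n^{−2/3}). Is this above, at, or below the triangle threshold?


Number of potential triangles: C(181, 3) = 971970.
Each occurs with probability p³ ≈ (0.1875)³ ≈ 6.593205e-03.
By linearity: E[X] = C(181, 3)·p³ ≈ 971970 · 6.593205e-03 ≈ 6408.3978.
Since α = 2/3 < 1, p = c/n^{2/3} ≫ 1/n is above the triangle threshold p ~ 1/n. Asymptotically E[X] ~ (c³/6)·n^{3(1−α)} = (6³/6)·n^{1} → ∞; triangles are abundant w.h.p.

E[X] ≈ 6408.3978; in regime p = Θ(1/n^{2/3}) E[X] diverges (above the triangle threshold p ~ 1/n).


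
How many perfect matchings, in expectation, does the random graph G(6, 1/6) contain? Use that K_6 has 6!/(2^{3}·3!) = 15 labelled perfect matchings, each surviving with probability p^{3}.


K_6 has 6!/(2^{3}·3!) = 15 labelled perfect matchings.
For each such perfect matching H, let X_H = 1 if all 3 edges of H are present in G. Then P[X_H = 1] = p^{3} = (1/6)^{3} = 1/216.
By linearity: E[X] = Σ_H E[X_H] = 15 · p^{3} = 15 · 1/216 = 5/72.
Numerically: E[X] ≈ 0.069444.

E[X] = 15 · (1/6)^{3} = 5/72 ≈ 0.069444.


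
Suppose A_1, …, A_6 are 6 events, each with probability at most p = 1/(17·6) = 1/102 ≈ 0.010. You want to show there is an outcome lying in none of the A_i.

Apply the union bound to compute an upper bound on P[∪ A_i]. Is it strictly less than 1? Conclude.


Union bound: P[∪_{i=1}^{6} A_i] ≤ Σ_i P[A_i] ≤ 6·p = 6·(1/102) = 1/17.
Numerically: 1/17 ≈ 0.059.
Is 1/17 < 1? YES.
Since P[∪ A_i] ≤ 1/17 < 1, the complement has P[∩ A_i^c] ≥ 1 − 1/17 = 16/17 > 0, so some outcome avoids every A_i.

6·p = 1/17 ≈ 0.059; existence CERTIFIED by the union bound.


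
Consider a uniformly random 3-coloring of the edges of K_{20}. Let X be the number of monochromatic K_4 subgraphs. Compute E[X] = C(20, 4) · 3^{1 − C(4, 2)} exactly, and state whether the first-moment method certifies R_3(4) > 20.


E[X] = C(20, 4) · 3^{1 − 6} = 4845 · 3^{−5} = 4845/243.
As a reduced fraction: E[X] = 1615/81 ≈ 19.938.
Is E[X] < 1? NO.
Since E[X] ≥ 1, the first-moment bound is inconclusive at n = 20; it does NOT by itself certify R_3(4) > 20.

E[X] = 1615/81 ≈ 19.938; E[X] ≥ 1; first-moment method inconclusive here.


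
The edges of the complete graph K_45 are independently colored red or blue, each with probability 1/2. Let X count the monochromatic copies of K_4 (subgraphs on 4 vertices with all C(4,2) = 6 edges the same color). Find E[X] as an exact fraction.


Let X = Σ_S X_S over the C(45, 4) = 148995 subsets S of size 4, where X_S = 1 if the K_4 on S is monochromatic.
For a fixed S, the K_4 on S has C(4, 2) = 6 edges. P[all 6 edges red] = (1/2)^6, and likewise for blue, so P[monochromatic] = 2·(1/2)^6 = 2^{1 − 6} = 1/32.
By linearity of expectation: E[X] = C(45, 4) · 2^{1 − 6} = 148995 · 1/32 = 148995/32.
Numerically: E[X] ≈ 4656.09375.

E[X] = C(45,4)·2^(1−C(4,2)) = 148995/32 ≈ 4656.09375.


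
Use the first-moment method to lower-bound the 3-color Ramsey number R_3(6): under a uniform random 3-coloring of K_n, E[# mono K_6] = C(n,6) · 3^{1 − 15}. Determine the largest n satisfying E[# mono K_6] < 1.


We need C(n, 6) · 3^{1 − 15} < 1, i.e. C(n, 6) < 3^{15 − 1} = 4782969.
Check values of n near the boundary:
  n = 36: C(36, 6) = 1947792; 1947792 < 4782969? YES
  n = 37: C(37, 6) = 2324784; 2324784 < 4782969? YES
  n = 38: C(38, 6) = 2760681; 2760681 < 4782969? YES
  n = 39: C(39, 6) = 3262623; 3262623 < 4782969? YES
  n = 40: C(40, 6) = 3838380; 3838380 < 4782969? YES
  n = 41: C(41, 6) = 4496388; 4496388 < 4782969? YES
  n = 42: C(42, 6) = 5245786; 5245786 < 4782969? NO
The largest n with C(n, 6) < 4782969 is n = 41 (where E[X] = 1498796/1594323 ≈ 0.940). Hence R_3(6) > 41, i.e. R_3(6) ≥ 42.

Largest n = 41; hence R_3(6) > 41.


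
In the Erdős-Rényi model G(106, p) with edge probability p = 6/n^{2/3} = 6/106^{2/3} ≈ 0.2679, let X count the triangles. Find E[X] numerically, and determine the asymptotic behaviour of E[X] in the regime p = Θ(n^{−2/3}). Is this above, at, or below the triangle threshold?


Number of potential triangles: C(106, 3) = 192920.
Each occurs with probability p³ ≈ (0.2679)³ ≈ 1.922392e-02.
By linearity: E[X] = C(106, 3)·p³ ≈ 192920 · 1.922392e-02 ≈ 3708.6792.
Since α = 2/3 < 1, p = c/n^{2/3} ≫ 1/n is above the triangle threshold p ~ 1/n. Asymptotically E[X] ~ (c³/6)·n^{3(1−α)} = (6³/6)·n^{1} → ∞; triangles are abundant w.h.p.

E[X] ≈ 3708.6792; in regime p = Θ(1/n^{2/3}) E[X] diverges (above the triangle threshold p ~ 1/n).


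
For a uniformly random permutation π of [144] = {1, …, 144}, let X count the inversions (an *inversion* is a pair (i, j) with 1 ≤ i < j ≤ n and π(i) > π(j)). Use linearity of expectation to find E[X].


Write X = Σ X_I over the C(144, 2) = 10296 pairs i < j, with X_I the indicator of one inversion.
There are 10296 indicators.
For each fixed pair i < j, the values π(i) and π(j) are two distinct elements of {1, …, 144} in uniformly random order; by symmetry P[π(i) > π(j)] = 1/2.
By linearity: E[X] = 10296 · (1/2) = C(144, 2) · (1/2) = 10296/2 = 5148 ≈ 5148.0000.

E[X] = 5148 = 5148.0000.


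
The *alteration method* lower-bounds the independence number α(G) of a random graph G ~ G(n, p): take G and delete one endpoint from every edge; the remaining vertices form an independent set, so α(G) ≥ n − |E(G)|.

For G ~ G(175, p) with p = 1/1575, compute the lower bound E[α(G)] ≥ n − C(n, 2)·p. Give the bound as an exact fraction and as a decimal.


E[|E(G)|] = C(175, 2)·p = 15225 · (1/1575) = 29/3.
E[α(G)] ≥ n − E[|E(G)|] = 175 − 29/3 = 496/3.
Numerically: ≈ 165.333.
(This is only a lower bound; the true E[α(G)] may be larger.)

E[α(G)] ≥ 496/3 ≈ 165.333.


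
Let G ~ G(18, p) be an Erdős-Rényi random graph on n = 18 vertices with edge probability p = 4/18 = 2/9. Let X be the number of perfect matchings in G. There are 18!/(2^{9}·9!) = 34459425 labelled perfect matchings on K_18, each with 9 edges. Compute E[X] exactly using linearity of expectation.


K_18 has 18!/(2^{9}·9!) = 34459425 labelled perfect matchings.
For each such perfect matching H, let X_H = 1 if all 9 edges of H are present in G. Then P[X_H = 1] = p^{9} = (2/9)^{9} = 512/387420489.
By linearity: E[X] = Σ_H E[X_H] = 34459425 · p^{9} = 34459425 · 512/387420489 = 217817600/4782969.
Numerically: E[X] ≈ 45.5402.

E[X] = 34459425 · (2/9)^{9} = 217817600/4782969 ≈ 45.5402.


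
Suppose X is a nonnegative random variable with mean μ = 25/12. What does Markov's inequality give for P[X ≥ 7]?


μ = E[X] = 25/12, a = 7.
Markov: P[X ≥ 7] ≤ μ/a = (25/12)/7 = 25/84.
Numerically: ≈ 0.297619.
(Since a = 7 > μ = 2.083333, the bound 25/84 is < 1 and informative.)

P[X ≥ 7] ≤ 25/84 ≈ 0.297619.


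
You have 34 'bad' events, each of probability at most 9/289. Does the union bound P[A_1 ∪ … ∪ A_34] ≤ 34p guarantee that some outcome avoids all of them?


Union bound: P[∪_{i=1}^{34} A_i] ≤ Σ_i P[A_i] ≤ 34·p = 34·(9/289) = 18/17.
Numerically: 18/17 ≈ 1.05882.
Is 18/17 < 1? NO.
Since the bound 18/17 is ≥ 1, the union bound is uninformative here; it does NOT by itself certify existence.

34·p = 18/17 ≈ 1.05882; existence NOT certified by the union bound.


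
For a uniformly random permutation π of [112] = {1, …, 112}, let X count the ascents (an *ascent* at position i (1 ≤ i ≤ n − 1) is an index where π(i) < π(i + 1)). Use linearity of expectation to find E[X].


Write X = Σ X_I over i = 1, …, 111, with X_I the indicator of one ascent.
There are 111 indicators.
For each fixed i, the pair (π(i), π(i+1)) is a uniformly random ordered pair of distinct values from {1, …, 112}; by symmetry P[π(i) < π(i+1)] = 1/2.
By linearity: E[X] = 111 · (1/2) = (112 − 1) · (1/2) = 111/2 ≈ 55.500000.

E[X] = 111/2 = 55.500000.


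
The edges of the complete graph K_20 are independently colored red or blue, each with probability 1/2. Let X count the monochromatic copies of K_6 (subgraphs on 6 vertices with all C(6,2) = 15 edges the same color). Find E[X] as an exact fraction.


Let X = Σ_S X_S over the C(20, 6) = 38760 subsets S of size 6, where X_S = 1 if the K_6 on S is monochromatic.
For a fixed S, the K_6 on S has C(6, 2) = 15 edges. P[all 15 edges red] = (1/2)^15, and likewise for blue, so P[monochromatic] = 2·(1/2)^15 = 2^{1 − 15} = 1/16384.
Summing: E[X] = C(20, 6) · 2^{1 − 15} = 38760 · 1/16384 = 4845/2048.
Numerically: E[X] ≈ 2.365723.

E[X] = C(20,6)·2^(1−C(6,2)) = 4845/2048 ≈ 2.365723.


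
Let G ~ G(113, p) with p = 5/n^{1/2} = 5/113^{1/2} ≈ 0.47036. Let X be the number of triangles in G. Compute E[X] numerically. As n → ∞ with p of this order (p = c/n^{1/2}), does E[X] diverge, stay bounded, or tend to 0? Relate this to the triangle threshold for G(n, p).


Number of potential triangles: C(113, 3) = 234136.
Each occurs with probability p³ ≈ (0.47036)³ ≈ 1.0406204e-01.
By linearity: E[X] = C(113, 3)·p³ ≈ 234136 · 1.0406204e-01 ≈ 24364.67049.
Since α = 1/2 < 1, p = c/n^{1/2} ≫ 1/n is above the triangle threshold p ~ 1/n. Asymptotically E[X] ~ (c³/6)·n^{3(1−α)} = (5³/6)·n^{1.5} → ∞; triangles are abundant w.h.p.

E[X] ≈ 24364.67049; in regime p = Θ(1/n^{1/2}) E[X] diverges (above the triangle threshold p ~ 1/n).


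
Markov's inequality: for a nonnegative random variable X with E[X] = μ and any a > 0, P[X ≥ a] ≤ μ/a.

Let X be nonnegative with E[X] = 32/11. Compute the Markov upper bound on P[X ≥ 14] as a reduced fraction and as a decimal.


μ = E[X] = 32/11, a = 14.
Markov: P[X ≥ 14] ≤ μ/a = (32/11)/14 = 16/77.
Numerically: ≈ 0.2078.
(Since a = 14 > μ = 2.9091, the bound 16/77 is < 1 and informative.)

P[X ≥ 14] ≤ 16/77 ≈ 0.2078.


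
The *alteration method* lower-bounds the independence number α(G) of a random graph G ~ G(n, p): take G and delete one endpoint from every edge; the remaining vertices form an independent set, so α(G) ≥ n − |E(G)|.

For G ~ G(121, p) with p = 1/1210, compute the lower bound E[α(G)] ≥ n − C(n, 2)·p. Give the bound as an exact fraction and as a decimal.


E[|E(G)|] = C(121, 2)·p = 7260 · (1/1210) = 6.
E[α(G)] ≥ n − E[|E(G)|] = 121 − 6 = 115.
Numerically: ≈ 115.0000.
(This is only a lower bound; the true E[α(G)] may be larger.)

E[α(G)] ≥ 115 ≈ 115.0000.


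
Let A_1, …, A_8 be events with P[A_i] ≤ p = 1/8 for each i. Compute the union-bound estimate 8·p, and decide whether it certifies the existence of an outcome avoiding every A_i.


Union bound: P[∪_{i=1}^{8} A_i] ≤ Σ_i P[A_i] ≤ 8·p = 8·(1/8) = 1.
Numerically: 1 ≈ 1.00000.
Is 1 < 1? NO.
Since the bound 1 is ≥ 1, the union bound is uninformative here; it does NOT by itself certify existence.

8·p = 1 ≈ 1.00000; existence NOT certified by the union bound.


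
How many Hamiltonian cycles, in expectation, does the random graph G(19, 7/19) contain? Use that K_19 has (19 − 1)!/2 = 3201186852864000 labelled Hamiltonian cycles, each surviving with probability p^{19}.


K_19 has (19 − 1)!/2 = 3201186852864000 labelled Hamiltonian cycles.
For each such Hamiltonian cycle H, let X_H = 1 if all 19 edges of H are present in G. Then P[X_H = 1] = p^{19} = (7/19)^{19} = 11398895185373143/1978419655660313589123979.
By linearity: E[X] = Σ_H E[X_H] = 3201186852864000 · p^{19} = 3201186852864000 · 11398895185373143/1978419655660313589123979 = 36489993404591253525678231552000/1978419655660313589123979.
Numerically: E[X] ≈ 1.8444e+07.

E[X] = 3201186852864000 · (7/19)^{19} = 36489993404591253525678231552000/1978419655660313589123979 ≈ 1.8444e+07.


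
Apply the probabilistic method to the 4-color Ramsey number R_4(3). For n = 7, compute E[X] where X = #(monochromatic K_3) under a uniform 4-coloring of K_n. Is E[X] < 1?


E[X] = C(7, 3) · 4^{1 − 3} = 35 · 4^{−2} = 35/16.
As a reduced fraction: E[X] = 35/16 ≈ 2.188.
Is E[X] < 1? NO.
Since E[X] ≥ 1, the first-moment bound is inconclusive at n = 7; it does NOT by itself certify R_4(3) > 7.

E[X] = 35/16 ≈ 2.188; E[X] ≥ 1; first-moment method inconclusive here.


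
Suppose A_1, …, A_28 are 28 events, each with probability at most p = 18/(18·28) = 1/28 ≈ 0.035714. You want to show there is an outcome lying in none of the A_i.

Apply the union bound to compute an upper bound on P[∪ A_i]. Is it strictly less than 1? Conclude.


Union bound: P[∪_{i=1}^{28} A_i] ≤ Σ_i P[A_i] ≤ 28·p = 28·(1/28) = 1.
Numerically: 1 ≈ 1.000000.
Is 1 < 1? NO.
Since the bound 1 is ≥ 1, the union bound is uninformative here; it does NOT by itself certify existence.

28·p = 1 ≈ 1.000000; existence NOT certified by the union bound.


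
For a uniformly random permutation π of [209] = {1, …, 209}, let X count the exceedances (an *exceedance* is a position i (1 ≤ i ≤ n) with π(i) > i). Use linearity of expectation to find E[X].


Write X = Σ_{i=1}^{209} X_i, where X_i = 1_{π(i) > i}.
For each fixed i, π(i) is uniform over {1, …, 209} (marginal of a uniform permutation), so P[π(i) > i] = (n − i)/n. Summing: Σ_{i=1}^{209} (n − i)/n = (0 + 1 + … + 208)/209 = 209(209 − 1)/(2·209) = (209 − 1)/2.
Hence E[X] = Σ_{i=1}^{209} (209 − i)/209 = 104 ≈ 104.000000.

E[X] = 104 = 104.000000.


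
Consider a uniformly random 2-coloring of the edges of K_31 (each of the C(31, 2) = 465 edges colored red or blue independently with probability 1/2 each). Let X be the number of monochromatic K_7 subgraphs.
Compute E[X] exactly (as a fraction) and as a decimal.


Let X = Σ_S X_S over the C(31, 7) = 2629575 subsets S of size 7, where X_S = 1 if the K_7 on S is monochromatic.
For a fixed S, the K_7 on S has C(7, 2) = 21 edges. P[all 21 edges red] = (1/2)^21, and likewise for blue, so P[monochromatic] = 2·(1/2)^21 = 2^{1 − 21} = 1/1048576.
By linearity of expectation: E[X] = C(31, 7) · 2^{1 − 21} = 2629575 · 1/1048576 = 2629575/1048576.
Numerically: E[X] ≈ 2.508.

E[X] = C(31,7)·2^(1−C(7,2)) = 2629575/1048576 ≈ 2.508.


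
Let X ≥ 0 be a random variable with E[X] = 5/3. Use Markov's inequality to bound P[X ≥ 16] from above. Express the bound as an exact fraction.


μ = E[X] = 5/3, a = 16.
Markov: P[X ≥ 16] ≤ μ/a = (5/3)/16 = 5/48.
Numerically: ≈ 0.104.
(Since a = 16 > μ = 1.667, the bound 5/48 is < 1 and informative.)

P[X ≥ 16] ≤ 5/48 ≈ 0.104.


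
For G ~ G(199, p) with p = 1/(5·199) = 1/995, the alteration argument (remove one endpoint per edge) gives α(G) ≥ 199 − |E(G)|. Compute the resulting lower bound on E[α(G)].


E[|E(G)|] = C(199, 2)·p = 19701 · (1/995) = 99/5.
E[α(G)] ≥ n − E[|E(G)|] = 199 − 99/5 = 896/5.
Numerically: ≈ 179.200.
(This is only a lower bound; the true E[α(G)] may be larger.)

E[α(G)] ≥ 896/5 ≈ 179.200.


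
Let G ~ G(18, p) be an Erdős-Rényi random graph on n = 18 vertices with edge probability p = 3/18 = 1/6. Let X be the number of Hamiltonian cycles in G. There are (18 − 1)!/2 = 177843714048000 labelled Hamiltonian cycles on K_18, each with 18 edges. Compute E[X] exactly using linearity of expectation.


K_18 has (18 − 1)!/2 = 177843714048000 labelled Hamiltonian cycles.
For each such Hamiltonian cycle H, let X_H = 1 if all 18 edges of H are present in G. Then P[X_H = 1] = p^{18} = (1/6)^{18} = 1/101559956668416.
By linearity of expectation: E[X] = Σ_H E[X_H] = 177843714048000 · p^{18} = 177843714048000 · 1/101559956668416 = 14889875/8503056.
Numerically: E[X] ≈ 1.75112.

E[X] = 177843714048000 · (1/6)^{18} = 14889875/8503056 ≈ 1.75112.


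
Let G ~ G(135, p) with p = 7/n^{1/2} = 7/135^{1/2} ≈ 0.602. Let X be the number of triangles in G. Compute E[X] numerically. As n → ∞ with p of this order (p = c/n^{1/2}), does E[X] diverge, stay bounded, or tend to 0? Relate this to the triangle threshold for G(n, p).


Number of potential triangles: C(135, 3) = 400995.
Each occurs with probability p³ ≈ (0.602)³ ≈ 2.18672e-01.
By linearity: E[X] = C(135, 3)·p³ ≈ 400995 · 2.18672e-01 ≈ 87686.437.
Since α = 1/2 < 1, p = c/n^{1/2} ≫ 1/n is above the triangle threshold p ~ 1/n. Asymptotically E[X] ~ (c³/6)·n^{3(1−α)} = (7³/6)·n^{1.5} → ∞; triangles are abundant w.h.p.

E[X] ≈ 87686.437; in regime p = Θ(1/n^{1/2}) E[X] diverges (above the triangle threshold p ~ 1/n).


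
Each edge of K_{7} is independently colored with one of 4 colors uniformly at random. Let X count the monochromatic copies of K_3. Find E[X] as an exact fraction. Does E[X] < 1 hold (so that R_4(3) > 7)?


E[X] = C(7, 3) · 4^{1 − 3} = 35 · 4^{−2} = 35/16.
As a reduced fraction: E[X] = 35/16 ≈ 2.1875000.
Is E[X] < 1? NO.
Since E[X] ≥ 1, the first-moment bound is inconclusive at n = 7; it does NOT by itself certify R_4(3) > 7.

E[X] = 35/16 ≈ 2.1875000; E[X] ≥ 1; first-moment method inconclusive here.


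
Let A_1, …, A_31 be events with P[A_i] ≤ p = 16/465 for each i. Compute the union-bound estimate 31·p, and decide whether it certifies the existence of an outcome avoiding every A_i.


Union bound: P[∪_{i=1}^{31} A_i] ≤ Σ_i P[A_i] ≤ 31·p = 31·(16/465) = 16/15.
Numerically: 16/15 ≈ 1.0667.
Is 16/15 < 1? NO.
Since the bound 16/15 is ≥ 1, the union bound is uninformative here; it does NOT by itself certify existence.

31·p = 16/15 ≈ 1.0667; existence NOT certified by the union bound.


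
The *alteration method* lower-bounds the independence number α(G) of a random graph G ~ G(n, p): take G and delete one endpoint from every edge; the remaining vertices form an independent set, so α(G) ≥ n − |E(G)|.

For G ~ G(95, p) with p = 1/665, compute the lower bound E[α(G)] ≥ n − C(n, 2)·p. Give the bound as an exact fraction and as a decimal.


E[|E(G)|] = C(95, 2)·p = 4465 · (1/665) = 47/7.
E[α(G)] ≥ n − E[|E(G)|] = 95 − 47/7 = 618/7.
Numerically: ≈ 88.28571.
(This is only a lower bound; the true E[α(G)] may be larger.)

E[α(G)] ≥ 618/7 ≈ 88.28571.


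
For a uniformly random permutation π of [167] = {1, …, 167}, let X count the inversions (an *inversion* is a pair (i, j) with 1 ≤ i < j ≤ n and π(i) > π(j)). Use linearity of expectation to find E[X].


Write X = Σ X_I over the C(167, 2) = 13861 pairs i < j, with X_I the indicator of one inversion.
There are 13861 indicators.
For each fixed pair i < j, the values π(i) and π(j) are two distinct elements of {1, …, 167} in uniformly random order; by symmetry P[π(i) > π(j)] = 1/2.
By linearity: E[X] = 13861 · (1/2) = C(167, 2) · (1/2) = 13861/2 = 13861/2 ≈ 6930.5000.

E[X] = 13861/2 = 6930.5000.


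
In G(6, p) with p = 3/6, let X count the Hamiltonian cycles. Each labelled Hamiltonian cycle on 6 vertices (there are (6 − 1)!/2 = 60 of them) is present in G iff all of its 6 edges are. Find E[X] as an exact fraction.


K_6 has (6 − 1)!/2 = 60 labelled Hamiltonian cycles.
For each such Hamiltonian cycle H, let X_H = 1 if all 6 edges of H are present in G. Then P[X_H = 1] = p^{6} = (1/2)^{6} = 1/64.
By linearity of expectation: E[X] = Σ_H E[X_H] = 60 · p^{6} = 60 · 1/64 = 15/16.
Numerically: E[X] ≈ 0.9375.

E[X] = 60 · (1/2)^{6} = 15/16 ≈ 0.9375.


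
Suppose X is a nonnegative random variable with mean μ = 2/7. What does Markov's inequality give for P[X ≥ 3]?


μ = E[X] = 2/7, a = 3.
Markov: P[X ≥ 3] ≤ μ/a = (2/7)/3 = 2/21.
Numerically: ≈ 0.0952.
(Since a = 3 > μ = 0.2857, the bound 2/21 is < 1 and informative.)

P[X ≥ 3] ≤ 2/21 ≈ 0.0952.


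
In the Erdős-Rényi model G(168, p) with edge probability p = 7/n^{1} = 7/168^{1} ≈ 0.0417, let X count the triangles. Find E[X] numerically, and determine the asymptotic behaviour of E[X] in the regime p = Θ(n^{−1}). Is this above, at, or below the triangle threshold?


Number of potential triangles: C(168, 3) = 776216.
Each occurs with probability p³ ≈ (0.0417)³ ≈ 7.23380e-05.
By linearity: E[X] = C(168, 3)·p³ ≈ 776216 · 7.23380e-05 ≈ 56.150.
Here α = 1, so p = 7/n is exactly at the triangle threshold p ~ 1/n. Asymptotically E[X] → c³/6 = 7³/6 = 343/6 ≈ 57.167, a bounded constant. In this regime the triangle count is asymptotically Poisson(c³/6).

E[X] ≈ 56.150; in regime p = Θ(1/n^{1}) E[X] stays bounded (at the triangle threshold p ~ 1/n).


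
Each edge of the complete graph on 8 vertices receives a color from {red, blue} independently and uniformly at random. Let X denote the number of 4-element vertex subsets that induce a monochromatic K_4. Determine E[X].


Let X = Σ_S X_S over the C(8, 4) = 70 subsets S of size 4, where X_S = 1 if the K_4 on S is monochromatic.
For a fixed S, the K_4 on S has C(4, 2) = 6 edges. P[all 6 edges red] = (1/2)^6, and likewise for blue, so P[monochromatic] = 2·(1/2)^6 = 2^{1 − 6} = 1/32.
Summing: E[X] = C(8, 4) · 2^{1 − 6} = 70 · 1/32 = 35/16.
Numerically: E[X] ≈ 2.1875.

E[X] = C(8,4)·2^(1−C(4,2)) = 35/16 ≈ 2.1875.


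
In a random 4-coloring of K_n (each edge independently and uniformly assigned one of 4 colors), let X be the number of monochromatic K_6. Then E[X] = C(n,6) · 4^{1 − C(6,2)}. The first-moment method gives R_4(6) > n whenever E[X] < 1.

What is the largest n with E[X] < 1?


We need C(n, 6) · 4^{1 − 15} < 1, i.e. C(n, 6) < 4^{15 − 1} = 268435456.
Check values of n near the boundary:
  n = 72: C(72, 6) = 156238908; 156238908 < 268435456? YES
  n = 73: C(73, 6) = 170230452; 170230452 < 268435456? YES
  n = 74: C(74, 6) = 185250786; 185250786 < 268435456? YES
  n = 75: C(75, 6) = 201359550; 201359550 < 268435456? YES
  n = 76: C(76, 6) = 218618940; 218618940 < 268435456? YES
  n = 77: C(77, 6) = 237093780; 237093780 < 268435456? YES
  n = 78: C(78, 6) = 256851595; 256851595 < 268435456? YES
  n = 79: C(79, 6) = 277962685; 277962685 < 268435456? NO
  n = 80: C(80, 6) = 300500200; 300500200 < 268435456? NO
The largest n with C(n, 6) < 268435456 is n = 78 (where E[X] = 256851595/268435456 ≈ 0.957). Hence R_4(6) > 78, i.e. R_4(6) ≥ 79.

Largest n = 78; hence R_4(6) > 78.


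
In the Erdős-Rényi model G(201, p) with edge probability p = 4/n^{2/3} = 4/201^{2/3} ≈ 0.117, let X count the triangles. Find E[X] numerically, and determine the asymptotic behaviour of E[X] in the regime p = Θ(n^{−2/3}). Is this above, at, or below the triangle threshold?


Number of potential triangles: C(201, 3) = 1333300.
Each occurs with probability p³ ≈ (0.117)³ ≈ 1.58412e-03.
By linearity: E[X] = C(201, 3)·p³ ≈ 1333300 · 1.58412e-03 ≈ 2112.106.
Since α = 2/3 < 1, p = c/n^{2/3} ≫ 1/n is above the triangle threshold p ~ 1/n. Asymptotically E[X] ~ (c³/6)·n^{3(1−α)} = (4³/6)·n^{1} → ∞; triangles are abundant w.h.p.

E[X] ≈ 2112.106; in regime p = Θ(1/n^{2/3}) E[X] diverges (above the triangle threshold p ~ 1/n).


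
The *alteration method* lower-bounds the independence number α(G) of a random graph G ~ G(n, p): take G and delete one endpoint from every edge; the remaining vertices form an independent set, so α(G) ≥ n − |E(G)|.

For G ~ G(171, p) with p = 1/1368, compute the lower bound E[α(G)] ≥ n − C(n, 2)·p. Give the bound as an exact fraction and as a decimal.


E[|E(G)|] = C(171, 2)·p = 14535 · (1/1368) = 85/8.
E[α(G)] ≥ n − E[|E(G)|] = 171 − 85/8 = 1283/8.
Numerically: ≈ 160.3750.
(This is only a lower bound; the true E[α(G)] may be larger.)

E[α(G)] ≥ 1283/8 ≈ 160.3750.


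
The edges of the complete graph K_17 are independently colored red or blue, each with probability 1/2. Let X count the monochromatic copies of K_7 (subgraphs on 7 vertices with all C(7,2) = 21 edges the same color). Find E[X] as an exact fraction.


Let X = Σ_S X_S over the C(17, 7) = 19448 subsets S of size 7, where X_S = 1 if the K_7 on S is monochromatic.
For a fixed S, the K_7 on S has C(7, 2) = 21 edges. P[all 21 edges red] = (1/2)^21, and likewise for blue, so P[monochromatic] = 2·(1/2)^21 = 2^{1 − 21} = 1/1048576.
Summing: E[X] = C(17, 7) · 2^{1 − 21} = 19448 · 1/1048576 = 2431/131072.
Numerically: E[X] ≈ 0.018547.

E[X] = C(17,7)·2^(1−C(7,2)) = 2431/131072 ≈ 0.018547.


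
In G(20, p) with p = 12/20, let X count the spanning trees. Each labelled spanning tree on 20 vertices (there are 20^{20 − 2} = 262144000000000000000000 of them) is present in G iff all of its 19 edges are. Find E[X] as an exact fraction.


K_20 has 20^{20 − 2} = 262144000000000000000000 labelled spanning trees.
For each such spanning tree H, let X_H = 1 if all 19 edges of H are present in G. Then P[X_H = 1] = p^{19} = (3/5)^{19} = 1162261467/19073486328125.
By linearity of expectation: E[X] = Σ_H E[X_H] = 262144000000000000000000 · p^{19} = 262144000000000000000000 · 1162261467/19073486328125 = 79869999842655731712/5.
Numerically: E[X] ≈ 1.5974e+19.

E[X] = 262144000000000000000000 · (3/5)^{19} = 79869999842655731712/5 ≈ 1.5974e+19.


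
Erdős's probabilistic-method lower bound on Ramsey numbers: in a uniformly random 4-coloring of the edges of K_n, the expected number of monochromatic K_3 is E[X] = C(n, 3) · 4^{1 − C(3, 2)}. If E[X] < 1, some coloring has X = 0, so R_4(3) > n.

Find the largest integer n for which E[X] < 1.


We need C(n, 3) · 4^{1 − 3} < 1, i.e. C(n, 3) < 4^{3 − 1} = 16.
Check values of n near the boundary:
  n = 3: C(3, 3) = 1; 1 < 16? YES
  n = 4: C(4, 3) = 4; 4 < 16? YES
  n = 5: C(5, 3) = 10; 10 < 16? YES
  n = 6: C(6, 3) = 20; 20 < 16? NO
The largest n with C(n, 3) < 16 is n = 5 (where E[X] = 5/8 ≈ 0.62500). Hence R_4(3) > 5, i.e. R_4(3) ≥ 6.

Largest n = 5; hence R_4(3) > 5.


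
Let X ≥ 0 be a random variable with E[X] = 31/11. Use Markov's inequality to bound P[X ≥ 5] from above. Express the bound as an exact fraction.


μ = E[X] = 31/11, a = 5.
Markov: P[X ≥ 5] ≤ μ/a = (31/11)/5 = 31/55.
Numerically: ≈ 0.563636.
(Since a = 5 > μ = 2.818182, the bound 31/55 is < 1 and informative.)

P[X ≥ 5] ≤ 31/55 ≈ 0.563636.


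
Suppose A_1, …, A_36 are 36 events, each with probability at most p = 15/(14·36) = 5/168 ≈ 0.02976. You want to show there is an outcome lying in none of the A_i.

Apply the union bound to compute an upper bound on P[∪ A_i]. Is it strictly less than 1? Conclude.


Union bound: P[∪_{i=1}^{36} A_i] ≤ Σ_i P[A_i] ≤ 36·p = 36·(5/168) = 15/14.
Numerically: 15/14 ≈ 1.07143.
Is 15/14 < 1? NO.
Since the bound 15/14 is ≥ 1, the union bound is uninformative here; it does NOT by itself certify existence.

36·p = 15/14 ≈ 1.07143; existence NOT certified by the union bound.


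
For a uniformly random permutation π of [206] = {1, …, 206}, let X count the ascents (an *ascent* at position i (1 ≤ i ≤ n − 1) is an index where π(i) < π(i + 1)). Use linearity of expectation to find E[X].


Write X = Σ X_I over i = 1, …, 205, with X_I the indicator of one ascent.
There are 205 indicators.
For each fixed i, the pair (π(i), π(i+1)) is a uniformly random ordered pair of distinct values from {1, …, 206}; by symmetry P[π(i) < π(i+1)] = 1/2.
By linearity: E[X] = 205 · (1/2) = (206 − 1) · (1/2) = 205/2 ≈ 102.5000.

E[X] = 205/2 = 102.5000.


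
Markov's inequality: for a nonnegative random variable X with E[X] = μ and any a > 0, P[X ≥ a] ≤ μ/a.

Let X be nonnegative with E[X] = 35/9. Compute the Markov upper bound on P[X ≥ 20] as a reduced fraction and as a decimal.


μ = E[X] = 35/9, a = 20.
Markov: P[X ≥ 20] ≤ μ/a = (35/9)/20 = 7/36.
Numerically: ≈ 0.1944.
(Since a = 20 > μ = 3.8889, the bound 7/36 is < 1 and informative.)

P[X ≥ 20] ≤ 7/36 ≈ 0.1944.


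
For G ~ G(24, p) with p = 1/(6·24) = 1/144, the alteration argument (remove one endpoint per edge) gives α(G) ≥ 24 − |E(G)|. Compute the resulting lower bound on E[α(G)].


E[|E(G)|] = C(24, 2)·p = 276 · (1/144) = 23/12.
E[α(G)] ≥ n − E[|E(G)|] = 24 − 23/12 = 265/12.
Numerically: ≈ 22.08333.
(This is only a lower bound; the true E[α(G)] may be larger.)

E[α(G)] ≥ 265/12 ≈ 22.08333.


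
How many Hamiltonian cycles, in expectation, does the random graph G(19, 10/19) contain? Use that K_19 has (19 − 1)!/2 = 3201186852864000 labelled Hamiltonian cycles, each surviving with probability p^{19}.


K_19 has (19 − 1)!/2 = 3201186852864000 labelled Hamiltonian cycles.
For each such Hamiltonian cycle H, let X_H = 1 if all 19 edges of H are present in G. Then P[X_H = 1] = p^{19} = (10/19)^{19} = 10000000000000000000/1978419655660313589123979.
Summing the indicators: E[X] = Σ_H E[X_H] = 3201186852864000 · p^{19} = 3201186852864000 · 10000000000000000000/1978419655660313589123979 = 32011868528640000000000000000000000/1978419655660313589123979.
Numerically: E[X] ≈ 1.62e+10.

E[X] = 3201186852864000 · (10/19)^{19} = 32011868528640000000000000000000000/1978419655660313589123979 ≈ 1.62e+10.


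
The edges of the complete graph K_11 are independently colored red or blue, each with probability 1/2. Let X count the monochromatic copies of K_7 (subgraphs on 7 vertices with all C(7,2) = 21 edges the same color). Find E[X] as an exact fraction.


Let X = Σ_S X_S over the C(11, 7) = 330 subsets S of size 7, where X_S = 1 if the K_7 on S is monochromatic.
For a fixed S, the K_7 on S has C(7, 2) = 21 edges. P[all 21 edges red] = (1/2)^21, and likewise for blue, so P[monochromatic] = 2·(1/2)^21 = 2^{1 − 21} = 1/1048576.
By linearity: E[X] = C(11, 7) · 2^{1 − 21} = 330 · 1/1048576 = 165/524288.
Numerically: E[X] ≈ 0.000315.

E[X] = C(11,7)·2^(1−C(7,2)) = 165/524288 ≈ 0.000315.


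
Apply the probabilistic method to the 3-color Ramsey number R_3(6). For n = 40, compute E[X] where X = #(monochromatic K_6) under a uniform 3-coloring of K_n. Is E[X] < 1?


E[X] = C(40, 6) · 3^{1 − 15} = 3838380 · 3^{−14} = 3838380/4782969.
As a reduced fraction: E[X] = 1279460/1594323 ≈ 0.803.
Is E[X] < 1? YES.
Since E[X] < 1, there exists a 3-coloring of K_{40} with no monochromatic K_6; hence R_3(6) > 40.

E[X] = 1279460/1594323 ≈ 0.803; E[X] < 1, so R_3(6) > 40.


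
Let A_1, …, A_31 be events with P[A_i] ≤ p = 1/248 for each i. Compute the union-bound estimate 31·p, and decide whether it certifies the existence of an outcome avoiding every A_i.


Union bound: P[∪_{i=1}^{31} A_i] ≤ Σ_i P[A_i] ≤ 31·p = 31·(1/248) = 1/8.
Numerically: 1/8 ≈ 0.125.
Is 1/8 < 1? YES.
Since P[∪ A_i] ≤ 1/8 < 1, the complement has P[∩ A_i^c] ≥ 1 − 1/8 = 7/8 > 0, so some outcome avoids every A_i.

31·p = 1/8 ≈ 0.125; existence CERTIFIED by the union bound.


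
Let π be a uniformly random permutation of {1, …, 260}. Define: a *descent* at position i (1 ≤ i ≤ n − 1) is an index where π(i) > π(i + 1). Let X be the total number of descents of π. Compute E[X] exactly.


Write X = Σ X_I over i = 1, …, 259, with X_I the indicator of one descent.
There are 259 indicators.
For each fixed i, the pair (π(i), π(i+1)) is a uniformly random ordered pair of distinct values from {1, …, 260}; by symmetry P[π(i) > π(i+1)] = 1/2.
By linearity: E[X] = 259 · (1/2) = (260 − 1) · (1/2) = 259/2 ≈ 129.5000.

E[X] = 259/2 = 129.5000.


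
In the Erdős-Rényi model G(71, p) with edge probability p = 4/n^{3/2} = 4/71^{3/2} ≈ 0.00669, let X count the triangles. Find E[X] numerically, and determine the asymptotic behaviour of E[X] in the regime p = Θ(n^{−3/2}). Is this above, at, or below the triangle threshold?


Number of potential triangles: C(71, 3) = 57155.
Each occurs with probability p³ ≈ (0.00669)³ ≈ 2.98894e-07.
By linearity: E[X] = C(71, 3)·p³ ≈ 57155 · 2.98894e-07 ≈ 0.017.
Since α = 3/2 > 1, p = c/n^{3/2} = o(1/n) is below the triangle threshold p ~ 1/n. Asymptotically E[X] ~ (c³/6)·n^{3(1−α)} = (4³/6)·n^{-1.5} → 0, so by Markov's inequality G has no triangles w.h.p.

E[X] ≈ 0.017; in regime p = Θ(1/n^{3/2}) E[X] tends to 0 (below the triangle threshold p ~ 1/n).


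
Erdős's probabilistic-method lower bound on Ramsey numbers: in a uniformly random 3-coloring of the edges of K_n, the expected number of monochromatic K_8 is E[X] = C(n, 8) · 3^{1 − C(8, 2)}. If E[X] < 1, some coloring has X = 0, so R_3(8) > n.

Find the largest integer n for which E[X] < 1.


We need C(n, 8) · 3^{1 − 28} < 1, i.e. C(n, 8) < 3^{28 − 1} = 7625597484987.
Check values of n near the boundary:
  n = 150: C(150, 8) = 5257211409450; 5257211409450 < 7625597484987? YES
  n = 151: C(151, 8) = 5551321138650; 5551321138650 < 7625597484987? YES
  n = 152: C(152, 8) = 5859727868575; 5859727868575 < 7625597484987? YES
  n = 153: C(153, 8) = 6183023199255; 6183023199255 < 7625597484987? YES
  n = 154: C(154, 8) = 6521818990995; 6521818990995 < 7625597484987? YES
  n = 155: C(155, 8) = 6876747915675; 6876747915675 < 7625597484987? YES
  n = 156: C(156, 8) = 7248464019225; 7248464019225 < 7625597484987? YES
  n = 157: C(157, 8) = 7637643295425; 7637643295425 < 7625597484987? NO
The largest n with C(n, 8) < 7625597484987 is n = 156 (where E[X] = 805384891025/847288609443 ≈ 0.951). Hence R_3(8) > 156, i.e. R_3(8) ≥ 157.

Largest n = 156; hence R_3(8) > 156.


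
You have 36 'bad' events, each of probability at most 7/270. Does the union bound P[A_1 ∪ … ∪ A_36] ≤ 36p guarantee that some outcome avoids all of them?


Union bound: P[∪_{i=1}^{36} A_i] ≤ Σ_i P[A_i] ≤ 36·p = 36·(7/270) = 14/15.
Numerically: 14/15 ≈ 0.933.
Is 14/15 < 1? YES.
Since P[∪ A_i] ≤ 14/15 < 1, the complement has P[∩ A_i^c] ≥ 1 − 14/15 = 1/15 > 0, so some outcome avoids every A_i.

36·p = 14/15 ≈ 0.933; existence CERTIFIED by the union bound.
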